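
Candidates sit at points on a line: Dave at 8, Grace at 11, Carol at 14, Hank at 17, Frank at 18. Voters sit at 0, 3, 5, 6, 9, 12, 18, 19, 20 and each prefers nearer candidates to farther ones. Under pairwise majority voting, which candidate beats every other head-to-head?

Dave

With single-peaked preferences on a line, the Condorcet winner is the candidate closest to the median voter.
The median voter (position 9) is closest to Dave at 8.
Check: Dave vs Carol — voters closer to Dave: 5 of 9.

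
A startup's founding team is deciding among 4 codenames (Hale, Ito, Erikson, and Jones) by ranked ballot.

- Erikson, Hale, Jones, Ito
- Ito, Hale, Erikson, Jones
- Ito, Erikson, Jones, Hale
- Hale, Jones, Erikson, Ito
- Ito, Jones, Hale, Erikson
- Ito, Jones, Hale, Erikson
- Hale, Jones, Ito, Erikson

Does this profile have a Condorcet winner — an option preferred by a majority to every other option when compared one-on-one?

Head-to-head results (7 voters total):
Hale vs Ito: Ito wins 4–3.
Hale vs Erikson: Hale wins 5–2.
Hale vs Jones: Hale wins 4–3.
Ito vs Erikson: Ito wins 5–2.
Ito vs Jones: Ito wins 4–3.
Erikson vs Jones: Jones wins 4–3.
Ito beats each rival — Hale (4–3), Erikson (5–2), Jones (4–3) — so Ito is the Condorcet winner.

Yes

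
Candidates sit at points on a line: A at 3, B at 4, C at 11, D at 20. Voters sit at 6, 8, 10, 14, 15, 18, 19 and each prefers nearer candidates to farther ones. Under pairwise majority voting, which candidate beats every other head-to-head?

C

With single-peaked preferences on a line, the Condorcet winner is the candidate closest to the median voter.
The median voter (position 14) is closest to C at 11.
Check: C vs B — voters closer to C: 6 of 7.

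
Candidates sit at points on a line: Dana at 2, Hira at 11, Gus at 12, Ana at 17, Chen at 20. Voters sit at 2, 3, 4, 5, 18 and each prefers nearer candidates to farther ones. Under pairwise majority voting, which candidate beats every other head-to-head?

With single-peaked preferences on a line, the Condorcet winner is the candidate closest to the median voter.
The median voter (position 4) is closest to Dana at 2.
Check: Dana vs Gus — voters closer to Dana: 4 of 5.

Dana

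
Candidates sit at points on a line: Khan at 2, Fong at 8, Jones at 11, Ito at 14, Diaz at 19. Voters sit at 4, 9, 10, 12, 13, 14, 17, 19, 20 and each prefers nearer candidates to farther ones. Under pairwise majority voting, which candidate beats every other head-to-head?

Ito

With single-peaked preferences on a line, the Condorcet winner is the candidate closest to the median voter.
The median voter (position 13) is closest to Ito at 14.
Check: Ito vs Jones — voters closer to Ito: 5 of 9.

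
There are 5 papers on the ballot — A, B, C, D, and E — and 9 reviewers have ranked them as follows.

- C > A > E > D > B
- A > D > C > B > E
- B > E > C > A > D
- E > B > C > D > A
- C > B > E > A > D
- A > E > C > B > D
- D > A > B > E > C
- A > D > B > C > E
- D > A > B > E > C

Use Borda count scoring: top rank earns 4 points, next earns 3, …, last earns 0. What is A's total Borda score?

Borda scores:
  A: 3 + 4 + 1 + 0 + 1 + 4 + 3 + 4 + 3 = 23
  B: 0 + 1 + 4 + 3 + 3 + 1 + 2 + 2 + 2 = 18
  C: 4 + 2 + 2 + 2 + 4 + 2 + 0 + 1 + 0 = 17
  D: 1 + 3 + 0 + 1 + 0 + 0 + 4 + 3 + 4 = 16
  E: 2 + 0 + 3 + 4 + 2 + 3 + 1 + 0 + 1 = 16

23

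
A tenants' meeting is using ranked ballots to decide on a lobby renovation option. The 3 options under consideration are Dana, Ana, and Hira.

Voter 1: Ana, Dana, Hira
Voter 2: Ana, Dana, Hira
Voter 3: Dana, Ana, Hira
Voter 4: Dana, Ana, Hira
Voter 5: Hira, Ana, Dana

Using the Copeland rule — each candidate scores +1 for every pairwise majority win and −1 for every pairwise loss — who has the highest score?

Ana

Pairwise results:
  Dana vs Ana: Ana wins 3–2.
  Dana vs Hira: Dana wins 4–1.
  Ana vs Hira: Ana wins 4–1.
Copeland scores (wins − losses):
  Dana: 1 − 1 = 0
  Ana: 2 − 0 = 2
  Hira: 0 − 2 = -2
Ana has the best Copeland score.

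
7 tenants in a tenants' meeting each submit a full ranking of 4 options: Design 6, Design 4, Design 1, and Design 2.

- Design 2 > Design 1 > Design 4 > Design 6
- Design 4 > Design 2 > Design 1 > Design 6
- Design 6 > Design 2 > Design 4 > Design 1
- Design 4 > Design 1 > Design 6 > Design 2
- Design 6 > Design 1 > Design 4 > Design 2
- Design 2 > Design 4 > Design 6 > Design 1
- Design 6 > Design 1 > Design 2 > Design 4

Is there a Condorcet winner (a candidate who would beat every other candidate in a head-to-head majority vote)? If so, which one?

None — there is no Condorcet winner

Head-to-head results (7 voters total):
Design 6 vs Design 4: Design 4 wins 4–3.
Design 6 vs Design 1: Design 6 wins 4–3.
Design 6 vs Design 2: Design 6 wins 4–3.
Design 4 vs Design 1: Design 4 wins 4–3.
Design 4 vs Design 2: Design 2 wins 4–3.
Design 1 vs Design 2: Design 2 wins 4–3.
No candidate beats all others: Design 6 beats Design 2 beats Design 4 beats Design 6, a majority cycle.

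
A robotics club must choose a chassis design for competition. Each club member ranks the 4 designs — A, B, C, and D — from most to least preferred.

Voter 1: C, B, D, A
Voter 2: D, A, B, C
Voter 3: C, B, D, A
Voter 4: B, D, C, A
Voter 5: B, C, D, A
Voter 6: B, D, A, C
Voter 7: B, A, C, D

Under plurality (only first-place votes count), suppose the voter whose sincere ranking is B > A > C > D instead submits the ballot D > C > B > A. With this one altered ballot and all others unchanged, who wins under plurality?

B

First-place totals with the altered ballot: A 0, B 3, C 2, D 2.
The winner is unchanged: still B.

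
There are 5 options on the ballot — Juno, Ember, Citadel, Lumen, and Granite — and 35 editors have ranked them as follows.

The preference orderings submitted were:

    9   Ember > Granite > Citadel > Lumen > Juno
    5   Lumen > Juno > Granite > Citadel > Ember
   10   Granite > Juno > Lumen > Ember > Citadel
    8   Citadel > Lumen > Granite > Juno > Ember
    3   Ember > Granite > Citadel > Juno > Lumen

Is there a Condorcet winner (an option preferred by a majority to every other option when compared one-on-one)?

Head-to-head results (35 voters total):
Juno vs Ember: Juno wins 23–12.
Juno vs Citadel: Citadel wins 20–15.
Juno vs Lumen: Lumen wins 22–13.
Juno vs Granite: Granite wins 30–5.
Ember vs Citadel: Ember wins 22–13.
Ember vs Lumen: Lumen wins 23–12.
Ember vs Granite: Granite wins 23–12.
Citadel vs Lumen: Citadel wins 20–15.
Citadel vs Granite: Granite wins 27–8.
Lumen vs Granite: Granite wins 22–13.
Granite beats each rival — Juno (30–5), Ember (23–12), Citadel (27–8), Lumen (22–13) — so Granite is the Condorcet winner.

Yes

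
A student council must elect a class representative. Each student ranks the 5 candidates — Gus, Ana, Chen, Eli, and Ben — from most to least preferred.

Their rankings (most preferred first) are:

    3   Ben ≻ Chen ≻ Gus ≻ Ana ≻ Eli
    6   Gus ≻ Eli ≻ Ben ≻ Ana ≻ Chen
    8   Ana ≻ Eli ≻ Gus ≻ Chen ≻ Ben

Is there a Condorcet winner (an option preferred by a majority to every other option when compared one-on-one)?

Head-to-head results (17 voters total):
Gus vs Ana: Gus wins 9–8.
Gus vs Chen: Gus wins 14–3.
Gus vs Eli: Gus wins 9–8.
Gus vs Ben: Gus wins 14–3.
Ana vs Chen: Ana wins 14–3.
Ana vs Eli: Ana wins 11–6.
Ana vs Ben: Ben wins 9–8.
Chen vs Eli: Eli wins 14–3.
Chen vs Ben: Ben wins 9–8.
Eli vs Ben: Eli wins 14–3.
Gus beats each rival — Ana (9–8), Chen (14–3), Eli (9–8), Ben (14–3) — so Gus is the Condorcet winner.

Yes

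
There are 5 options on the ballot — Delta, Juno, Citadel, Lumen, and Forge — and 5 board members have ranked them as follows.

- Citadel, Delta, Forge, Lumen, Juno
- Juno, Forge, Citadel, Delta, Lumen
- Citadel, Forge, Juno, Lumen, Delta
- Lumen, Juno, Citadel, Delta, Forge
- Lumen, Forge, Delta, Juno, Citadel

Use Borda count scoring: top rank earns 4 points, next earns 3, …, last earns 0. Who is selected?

Borda scores:
  Delta: 3 + 1 + 0 + 1 + 2 = 7
  Juno: 0 + 4 + 2 + 3 + 1 = 10
  Citadel: 4 + 2 + 4 + 2 + 0 = 12
  Lumen: 1 + 0 + 1 + 4 + 4 = 10
  Forge: 2 + 3 + 3 + 0 + 3 = 11
Citadel has the highest total.

Citadel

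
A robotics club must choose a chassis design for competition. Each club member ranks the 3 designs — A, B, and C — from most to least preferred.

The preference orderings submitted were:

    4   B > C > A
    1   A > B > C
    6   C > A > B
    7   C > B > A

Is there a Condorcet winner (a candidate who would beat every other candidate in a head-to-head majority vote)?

Yes

Head-to-head results (18 voters total):
A vs B: B wins 11–7.
A vs C: C wins 17–1.
B vs C: C wins 13–5.
C beats each rival — A (17–1), B (13–5) — so C is the Condorcet winner.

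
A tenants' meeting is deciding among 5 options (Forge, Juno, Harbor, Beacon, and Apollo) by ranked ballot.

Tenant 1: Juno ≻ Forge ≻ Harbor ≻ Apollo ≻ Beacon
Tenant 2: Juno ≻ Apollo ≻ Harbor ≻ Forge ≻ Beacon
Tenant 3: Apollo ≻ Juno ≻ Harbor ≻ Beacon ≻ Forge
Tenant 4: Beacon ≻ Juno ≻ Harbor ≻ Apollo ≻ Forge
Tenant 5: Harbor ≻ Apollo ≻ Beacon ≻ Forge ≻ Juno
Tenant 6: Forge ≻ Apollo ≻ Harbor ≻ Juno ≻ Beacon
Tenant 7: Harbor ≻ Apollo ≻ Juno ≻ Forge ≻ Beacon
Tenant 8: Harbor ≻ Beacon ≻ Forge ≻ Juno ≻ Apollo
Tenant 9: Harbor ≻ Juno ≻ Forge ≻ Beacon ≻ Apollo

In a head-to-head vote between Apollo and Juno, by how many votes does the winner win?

1

Ballots ranking Apollo above Juno: 4.
Ballots ranking Juno above Apollo: 5.
Juno wins 5–4, a margin of 1.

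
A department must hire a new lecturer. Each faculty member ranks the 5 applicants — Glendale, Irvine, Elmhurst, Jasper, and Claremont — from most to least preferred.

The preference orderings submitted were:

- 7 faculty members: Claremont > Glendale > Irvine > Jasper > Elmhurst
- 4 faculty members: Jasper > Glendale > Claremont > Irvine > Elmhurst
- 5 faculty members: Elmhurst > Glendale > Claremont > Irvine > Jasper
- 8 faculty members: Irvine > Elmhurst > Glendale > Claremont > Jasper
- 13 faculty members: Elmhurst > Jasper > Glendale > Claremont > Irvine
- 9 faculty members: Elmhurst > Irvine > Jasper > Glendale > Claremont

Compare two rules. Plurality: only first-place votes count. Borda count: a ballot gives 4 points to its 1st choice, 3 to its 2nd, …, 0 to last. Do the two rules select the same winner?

Plurality first-place counts: Glendale 0, Irvine 8, Elmhurst 27, Jasper 4, Claremont 7 → Elmhurst.
Borda totals: Glendale 99, Irvine 82, Elmhurst 132, Jasper 80, Claremont 67 → Elmhurst.
The two rules agree on Elmhurst.

Yes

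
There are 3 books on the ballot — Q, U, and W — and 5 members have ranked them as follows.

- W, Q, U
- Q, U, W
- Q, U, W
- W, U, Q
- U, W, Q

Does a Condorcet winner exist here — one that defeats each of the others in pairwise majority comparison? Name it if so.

No Condorcet winner

Head-to-head results (5 voters total):
Q vs U: Q wins 3–2.
Q vs W: W wins 3–2.
U vs W: U wins 3–2.
No candidate beats all others: Q beats U beats W beats Q, a majority cycle.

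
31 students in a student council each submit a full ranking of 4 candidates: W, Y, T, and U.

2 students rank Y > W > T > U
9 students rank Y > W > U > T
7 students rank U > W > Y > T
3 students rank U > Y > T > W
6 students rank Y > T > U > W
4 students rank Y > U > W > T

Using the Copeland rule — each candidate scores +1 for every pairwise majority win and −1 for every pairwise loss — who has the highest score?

Pairwise results:
  W vs Y: Y wins 24–7.
  W vs T: W wins 22–9.
  W vs U: U wins 20–11.
  Y vs T: Y wins 31–0.
  Y vs U: Y wins 21–10.
  T vs U: U wins 23–8.
Copeland scores (wins − losses):
  W: 1 − 2 = -1
  Y: 3 − 0 = 3
  T: 0 − 3 = -3
  U: 2 − 1 = 1
Y has the best Copeland score.

Y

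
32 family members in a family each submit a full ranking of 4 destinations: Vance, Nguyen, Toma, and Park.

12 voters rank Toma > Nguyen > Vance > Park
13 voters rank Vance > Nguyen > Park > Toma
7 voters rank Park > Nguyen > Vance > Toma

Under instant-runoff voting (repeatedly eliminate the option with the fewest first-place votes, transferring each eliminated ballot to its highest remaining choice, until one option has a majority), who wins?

Round 1: Vance 13, Toma 12, Park 7, Nguyen 0. Nguyen has the fewest and is eliminated.
Round 2: Vance 13, Toma 12, Park 7. Park has the fewest and is eliminated.
Round 3: Vance 20, Toma 12. Vance has a majority.

Vance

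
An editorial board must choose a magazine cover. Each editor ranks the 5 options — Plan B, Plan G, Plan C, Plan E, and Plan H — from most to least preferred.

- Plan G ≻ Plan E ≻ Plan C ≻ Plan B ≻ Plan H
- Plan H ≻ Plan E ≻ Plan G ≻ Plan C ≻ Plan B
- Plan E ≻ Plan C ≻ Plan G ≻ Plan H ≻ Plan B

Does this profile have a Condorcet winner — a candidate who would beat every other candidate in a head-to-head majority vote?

Head-to-head results (3 voters total):
Plan B vs Plan G: Plan G wins 3–0.
Plan B vs Plan C: Plan C wins 3–0.
Plan B vs Plan E: Plan E wins 3–0.
Plan B vs Plan H: Plan H wins 2–1.
Plan G vs Plan C: Plan G wins 2–1.
Plan G vs Plan E: Plan E wins 2–1.
Plan G vs Plan H: Plan G wins 2–1.
Plan C vs Plan E: Plan E wins 3–0.
Plan C vs Plan H: Plan C wins 2–1.
Plan E vs Plan H: Plan E wins 2–1.
Plan E beats each rival — Plan B (3–0), Plan G (2–1), Plan C (3–0), Plan H (2–1) — so Plan E is the Condorcet winner.

Yes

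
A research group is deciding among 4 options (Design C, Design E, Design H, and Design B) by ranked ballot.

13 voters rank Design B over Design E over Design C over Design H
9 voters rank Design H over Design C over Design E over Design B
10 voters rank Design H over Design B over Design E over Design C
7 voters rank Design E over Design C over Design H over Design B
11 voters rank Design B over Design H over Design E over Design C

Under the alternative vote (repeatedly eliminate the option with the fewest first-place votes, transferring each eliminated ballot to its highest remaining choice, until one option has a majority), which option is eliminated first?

Round 1: Design B 24, Design H 19, Design E 7, Design C 0. Design C has the fewest and is eliminated.
Round 2: Design B 24, Design H 19, Design E 7. Design E has the fewest and is eliminated.
Round 3: Design H 26, Design B 24. Design H has a majority.

Design C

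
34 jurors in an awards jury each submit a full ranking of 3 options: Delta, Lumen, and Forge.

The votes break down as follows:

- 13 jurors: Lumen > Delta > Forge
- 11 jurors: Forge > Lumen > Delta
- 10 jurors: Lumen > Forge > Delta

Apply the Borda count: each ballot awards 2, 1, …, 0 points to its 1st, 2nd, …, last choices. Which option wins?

Lumen

Borda scores:
  Delta: 13·1 + 11·0 + 10·0 = 13
  Lumen: 13·2 + 11·1 + 10·2 = 57
  Forge: 13·0 + 11·2 + 10·1 = 32
Lumen has the highest total.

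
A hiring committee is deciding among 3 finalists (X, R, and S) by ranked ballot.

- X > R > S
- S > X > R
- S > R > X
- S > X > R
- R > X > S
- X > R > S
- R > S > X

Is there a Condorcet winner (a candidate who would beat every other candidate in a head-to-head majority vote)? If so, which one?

There is no Condorcet winner

Head-to-head results (7 voters total):
X vs R: X wins 4–3.
X vs S: S wins 4–3.
R vs S: R wins 4–3.
No candidate beats all others: X beats R beats S beats X, a majority cycle.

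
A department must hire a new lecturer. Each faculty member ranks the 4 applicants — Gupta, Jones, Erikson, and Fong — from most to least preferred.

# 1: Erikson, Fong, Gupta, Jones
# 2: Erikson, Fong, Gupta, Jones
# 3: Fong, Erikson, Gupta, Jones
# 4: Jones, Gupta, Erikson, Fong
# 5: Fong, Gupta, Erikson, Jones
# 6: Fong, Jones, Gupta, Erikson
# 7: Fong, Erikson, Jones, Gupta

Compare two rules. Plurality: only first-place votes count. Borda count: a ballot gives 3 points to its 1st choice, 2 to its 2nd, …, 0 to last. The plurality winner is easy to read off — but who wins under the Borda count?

Fong

Plurality first-place counts: Gupta 0, Jones 1, Erikson 2, Fong 4 → Fong.
Borda totals: Gupta 8, Jones 6, Erikson 12, Fong 16 → Fong.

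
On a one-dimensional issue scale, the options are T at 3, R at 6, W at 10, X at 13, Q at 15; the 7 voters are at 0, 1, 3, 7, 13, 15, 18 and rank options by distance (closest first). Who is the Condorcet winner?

R

With single-peaked preferences on a line, the Condorcet winner is the candidate closest to the median voter.
The median voter (position 7) is closest to R at 6.
Check: R vs Q — voters closer to R: 4 of 7.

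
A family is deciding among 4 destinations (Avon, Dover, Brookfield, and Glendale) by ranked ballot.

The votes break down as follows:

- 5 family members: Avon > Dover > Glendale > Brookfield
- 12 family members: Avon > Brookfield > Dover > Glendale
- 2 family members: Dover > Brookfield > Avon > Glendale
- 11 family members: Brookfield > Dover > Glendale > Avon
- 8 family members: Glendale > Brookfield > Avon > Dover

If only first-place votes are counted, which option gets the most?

Avon

First-place vote totals:
  Avon: 17
  Dover: 2
  Brookfield: 11
  Glendale: 8
Avon has the most first-place votes.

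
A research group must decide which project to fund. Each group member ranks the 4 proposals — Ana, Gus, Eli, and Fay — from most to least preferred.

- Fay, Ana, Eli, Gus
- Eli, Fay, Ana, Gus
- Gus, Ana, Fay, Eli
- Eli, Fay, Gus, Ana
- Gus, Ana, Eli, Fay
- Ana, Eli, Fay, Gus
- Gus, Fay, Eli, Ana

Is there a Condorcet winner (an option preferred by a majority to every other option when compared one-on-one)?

Head-to-head results (7 voters total):
Ana vs Gus: Gus wins 4–3.
Ana vs Eli: Ana wins 4–3.
Ana vs Fay: Fay wins 4–3.
Gus vs Eli: Eli wins 4–3.
Gus vs Fay: Fay wins 4–3.
Eli vs Fay: Eli wins 4–3.
No candidate beats all others: Ana beats Eli beats Gus beats Ana, a majority cycle.

No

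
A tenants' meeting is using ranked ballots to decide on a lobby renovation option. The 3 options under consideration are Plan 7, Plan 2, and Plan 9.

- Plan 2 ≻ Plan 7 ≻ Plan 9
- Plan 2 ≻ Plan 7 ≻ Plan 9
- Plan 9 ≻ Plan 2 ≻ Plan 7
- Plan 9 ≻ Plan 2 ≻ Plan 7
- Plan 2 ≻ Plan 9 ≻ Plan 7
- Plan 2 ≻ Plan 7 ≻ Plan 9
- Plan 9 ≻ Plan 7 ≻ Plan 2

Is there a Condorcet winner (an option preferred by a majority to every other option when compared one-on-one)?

Head-to-head results (7 voters total):
Plan 7 vs Plan 2: Plan 2 wins 6–1.
Plan 7 vs Plan 9: Plan 9 wins 4–3.
Plan 2 vs Plan 9: Plan 2 wins 4–3.
Plan 2 beats each rival — Plan 7 (6–1), Plan 9 (4–3) — so Plan 2 is the Condorcet winner.

Yes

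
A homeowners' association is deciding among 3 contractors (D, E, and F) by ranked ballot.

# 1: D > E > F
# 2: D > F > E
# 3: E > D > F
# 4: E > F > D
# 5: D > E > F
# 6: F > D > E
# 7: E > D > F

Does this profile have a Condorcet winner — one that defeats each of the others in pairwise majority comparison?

Yes

Head-to-head results (7 voters total):
D vs E: D wins 4–3.
D vs F: D wins 5–2.
E vs F: E wins 5–2.
D beats each rival — E (4–3), F (5–2) — so D is the Condorcet winner.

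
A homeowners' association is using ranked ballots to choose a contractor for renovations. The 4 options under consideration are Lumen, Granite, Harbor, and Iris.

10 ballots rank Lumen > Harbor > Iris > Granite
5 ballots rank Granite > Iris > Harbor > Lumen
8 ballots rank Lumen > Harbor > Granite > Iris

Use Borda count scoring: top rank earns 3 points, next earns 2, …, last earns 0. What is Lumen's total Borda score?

Borda scores:
  Lumen: 10·3 + 5·0 + 8·3 = 54
  Granite: 10·0 + 5·3 + 8·1 = 23
  Harbor: 10·2 + 5·1 + 8·2 = 41
  Iris: 10·1 + 5·2 + 8·0 = 20

54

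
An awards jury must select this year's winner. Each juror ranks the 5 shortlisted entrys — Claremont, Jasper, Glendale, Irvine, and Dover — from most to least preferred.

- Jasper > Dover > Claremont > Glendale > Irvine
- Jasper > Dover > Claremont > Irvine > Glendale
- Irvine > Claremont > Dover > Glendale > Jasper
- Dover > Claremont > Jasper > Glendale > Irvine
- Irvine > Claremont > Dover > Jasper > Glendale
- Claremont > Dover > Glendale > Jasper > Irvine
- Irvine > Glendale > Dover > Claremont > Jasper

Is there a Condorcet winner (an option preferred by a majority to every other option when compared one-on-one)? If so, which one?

Head-to-head results (7 voters total):
Claremont vs Jasper: Claremont wins 5–2.
Claremont vs Glendale: Claremont wins 6–1.
Claremont vs Irvine: Claremont wins 4–3.
Claremont vs Dover: Dover wins 4–3.
Jasper vs Glendale: Jasper wins 4–3.
Jasper vs Irvine: Jasper wins 4–3.
Jasper vs Dover: Dover wins 5–2.
Glendale vs Irvine: Irvine wins 4–3.
Glendale vs Dover: Dover wins 6–1.
Irvine vs Dover: Dover wins 4–3.
Dover beats each rival — Claremont (4–3), Jasper (5–2), Glendale (6–1), Irvine (4–3) — so Dover is the Condorcet winner.

Dover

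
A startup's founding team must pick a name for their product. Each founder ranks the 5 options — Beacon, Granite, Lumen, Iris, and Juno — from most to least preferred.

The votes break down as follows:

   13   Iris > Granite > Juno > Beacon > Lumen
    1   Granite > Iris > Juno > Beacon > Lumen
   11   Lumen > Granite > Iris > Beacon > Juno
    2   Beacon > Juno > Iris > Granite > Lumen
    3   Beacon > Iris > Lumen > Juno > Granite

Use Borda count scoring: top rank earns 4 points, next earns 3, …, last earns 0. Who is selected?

Iris

Borda scores:
  Beacon: 13·1 + 1 + 11·1 + 2·4 + 3·4 = 45
  Granite: 13·3 + 4 + 11·3 + 2·1 + 3·0 = 78
  Lumen: 13·0 + 0 + 11·4 + 2·0 + 3·2 = 50
  Iris: 13·4 + 3 + 11·2 + 2·2 + 3·3 = 90
  Juno: 13·2 + 2 + 11·0 + 2·3 + 3·1 = 37
Iris has the highest total.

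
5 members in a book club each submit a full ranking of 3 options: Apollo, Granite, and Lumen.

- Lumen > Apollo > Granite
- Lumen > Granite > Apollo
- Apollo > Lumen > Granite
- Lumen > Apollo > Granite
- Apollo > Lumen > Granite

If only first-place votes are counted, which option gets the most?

Lumen

First-place vote totals:
  Apollo: 2
  Granite: 0
  Lumen: 3
Lumen has the most first-place votes.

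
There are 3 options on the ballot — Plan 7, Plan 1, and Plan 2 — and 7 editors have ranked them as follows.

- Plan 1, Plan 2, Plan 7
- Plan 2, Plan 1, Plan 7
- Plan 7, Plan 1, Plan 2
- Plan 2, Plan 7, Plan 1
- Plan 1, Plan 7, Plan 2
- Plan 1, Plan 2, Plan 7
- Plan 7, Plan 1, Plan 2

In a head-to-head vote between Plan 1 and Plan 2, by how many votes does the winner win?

Ballots ranking Plan 1 above Plan 2: 5.
Ballots ranking Plan 2 above Plan 1: 2.
Plan 1 wins 5–2, a margin of 3.

3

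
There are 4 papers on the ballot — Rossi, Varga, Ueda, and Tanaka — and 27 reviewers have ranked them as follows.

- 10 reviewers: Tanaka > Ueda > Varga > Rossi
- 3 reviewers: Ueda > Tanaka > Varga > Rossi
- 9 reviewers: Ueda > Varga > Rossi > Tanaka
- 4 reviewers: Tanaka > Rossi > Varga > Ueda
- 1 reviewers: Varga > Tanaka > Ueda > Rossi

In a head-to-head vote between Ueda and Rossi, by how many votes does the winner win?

Ballots ranking Ueda above Rossi: 10+3+9+1 = 23.
Ballots ranking Rossi above Ueda: 4.
Ueda wins 23–4, a margin of 19.

19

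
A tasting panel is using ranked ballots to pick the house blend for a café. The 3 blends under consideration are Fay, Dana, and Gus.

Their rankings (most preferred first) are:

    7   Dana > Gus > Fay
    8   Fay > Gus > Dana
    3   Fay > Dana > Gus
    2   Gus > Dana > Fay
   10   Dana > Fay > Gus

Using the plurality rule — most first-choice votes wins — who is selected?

Dana

First-place vote totals:
  Fay: 11
  Dana: 17
  Gus: 2
Dana has the most first-place votes.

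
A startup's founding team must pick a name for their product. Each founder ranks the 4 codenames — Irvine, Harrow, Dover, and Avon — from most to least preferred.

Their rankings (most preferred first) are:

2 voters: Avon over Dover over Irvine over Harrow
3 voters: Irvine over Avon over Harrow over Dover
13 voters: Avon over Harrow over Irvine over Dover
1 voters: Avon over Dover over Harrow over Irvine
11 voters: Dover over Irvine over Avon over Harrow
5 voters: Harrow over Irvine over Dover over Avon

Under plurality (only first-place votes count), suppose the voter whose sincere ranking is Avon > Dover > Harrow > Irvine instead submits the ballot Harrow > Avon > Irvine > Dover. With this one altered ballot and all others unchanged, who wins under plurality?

First-place totals with the altered ballot: Irvine 3, Harrow 6, Dover 11, Avon 15.
The winner is unchanged: still Avon.

Avon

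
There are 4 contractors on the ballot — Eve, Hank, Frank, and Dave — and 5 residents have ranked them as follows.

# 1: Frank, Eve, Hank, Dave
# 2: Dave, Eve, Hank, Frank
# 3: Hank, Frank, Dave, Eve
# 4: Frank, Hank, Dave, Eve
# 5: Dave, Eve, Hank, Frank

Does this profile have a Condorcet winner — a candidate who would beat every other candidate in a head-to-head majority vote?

Head-to-head results (5 voters total):
Eve vs Hank: Eve wins 3–2.
Eve vs Frank: Frank wins 3–2.
Eve vs Dave: Dave wins 4–1.
Hank vs Frank: Hank wins 3–2.
Hank vs Dave: Hank wins 3–2.
Frank vs Dave: Frank wins 3–2.
No candidate beats all others: Eve beats Hank beats Frank beats Eve, a majority cycle.

No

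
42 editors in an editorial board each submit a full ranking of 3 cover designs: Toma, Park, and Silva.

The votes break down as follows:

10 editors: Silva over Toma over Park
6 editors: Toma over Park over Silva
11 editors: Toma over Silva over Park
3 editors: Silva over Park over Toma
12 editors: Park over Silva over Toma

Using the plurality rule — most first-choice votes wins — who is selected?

First-place vote totals:
  Toma: 17
  Park: 12
  Silva: 13
Toma has the most first-place votes.

Toma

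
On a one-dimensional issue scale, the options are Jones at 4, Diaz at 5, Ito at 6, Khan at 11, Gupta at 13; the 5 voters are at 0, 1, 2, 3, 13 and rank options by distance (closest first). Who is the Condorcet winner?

Jones

With single-peaked preferences on a line, the Condorcet winner is the candidate closest to the median voter.
The median voter (position 2) is closest to Jones at 4.
Check: Jones vs Ito — voters closer to Jones: 4 of 5.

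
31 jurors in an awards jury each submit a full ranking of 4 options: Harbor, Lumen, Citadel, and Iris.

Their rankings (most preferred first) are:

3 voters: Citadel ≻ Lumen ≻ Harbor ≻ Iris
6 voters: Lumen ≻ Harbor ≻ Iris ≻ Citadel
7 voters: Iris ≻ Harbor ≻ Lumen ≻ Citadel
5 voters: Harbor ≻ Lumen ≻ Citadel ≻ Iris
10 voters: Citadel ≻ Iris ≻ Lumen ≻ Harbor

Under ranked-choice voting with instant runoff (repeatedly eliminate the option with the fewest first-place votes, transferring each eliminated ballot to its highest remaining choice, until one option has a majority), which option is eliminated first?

Harbor

Round 1: Citadel 13, Iris 7, Lumen 6, Harbor 5. Harbor has the fewest and is eliminated.
Round 2: Citadel 13, Lumen 11, Iris 7. Iris has the fewest and is eliminated.
Round 3: Lumen 18, Citadel 13. Lumen has a majority.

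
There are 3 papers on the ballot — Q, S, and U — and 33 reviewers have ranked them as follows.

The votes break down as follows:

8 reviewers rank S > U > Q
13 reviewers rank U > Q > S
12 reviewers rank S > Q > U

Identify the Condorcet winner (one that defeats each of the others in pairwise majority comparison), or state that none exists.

S

Head-to-head results (33 voters total):
Q vs S: S wins 20–13.
Q vs U: U wins 21–12.
S vs U: S wins 20–13.
S beats each rival — Q (20–13), U (20–13) — so S is the Condorcet winner.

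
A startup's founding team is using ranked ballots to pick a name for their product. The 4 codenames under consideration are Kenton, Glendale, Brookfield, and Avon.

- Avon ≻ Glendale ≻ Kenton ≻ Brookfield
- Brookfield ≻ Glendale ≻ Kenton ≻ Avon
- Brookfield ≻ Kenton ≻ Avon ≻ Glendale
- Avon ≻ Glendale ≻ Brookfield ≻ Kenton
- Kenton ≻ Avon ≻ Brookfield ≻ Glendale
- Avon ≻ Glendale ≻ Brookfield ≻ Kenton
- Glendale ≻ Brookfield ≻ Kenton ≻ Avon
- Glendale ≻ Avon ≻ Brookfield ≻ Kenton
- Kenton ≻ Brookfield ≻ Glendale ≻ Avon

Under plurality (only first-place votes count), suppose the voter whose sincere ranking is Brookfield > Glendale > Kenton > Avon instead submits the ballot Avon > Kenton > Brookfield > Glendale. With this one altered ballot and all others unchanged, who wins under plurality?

First-place totals with the altered ballot: Kenton 2, Glendale 2, Brookfield 1, Avon 4.
The winner is unchanged: still Avon.

Avon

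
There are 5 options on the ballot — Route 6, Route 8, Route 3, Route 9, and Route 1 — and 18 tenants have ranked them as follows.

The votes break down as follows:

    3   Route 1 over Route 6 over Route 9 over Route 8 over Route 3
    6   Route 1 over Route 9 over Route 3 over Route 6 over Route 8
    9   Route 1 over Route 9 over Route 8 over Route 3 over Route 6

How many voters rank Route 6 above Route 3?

3

Ballots ranking Route 6 above Route 3: 3.
Ballots ranking Route 3 above Route 6: 6+9 = 15.
So 3 of 18 voters prefer Route 6 to Route 3.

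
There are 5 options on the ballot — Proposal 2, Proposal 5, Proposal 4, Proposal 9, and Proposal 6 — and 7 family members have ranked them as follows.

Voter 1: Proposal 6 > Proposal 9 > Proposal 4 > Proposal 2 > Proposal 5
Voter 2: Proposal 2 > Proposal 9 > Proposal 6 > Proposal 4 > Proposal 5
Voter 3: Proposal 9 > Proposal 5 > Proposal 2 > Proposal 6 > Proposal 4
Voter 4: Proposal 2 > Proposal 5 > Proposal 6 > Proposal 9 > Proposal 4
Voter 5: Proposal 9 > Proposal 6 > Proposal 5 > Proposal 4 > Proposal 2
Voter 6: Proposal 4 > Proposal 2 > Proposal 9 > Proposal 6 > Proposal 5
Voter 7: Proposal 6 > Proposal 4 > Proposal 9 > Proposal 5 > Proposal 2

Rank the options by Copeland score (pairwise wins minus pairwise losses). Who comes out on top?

Proposal 9

Pairwise results:
  Proposal 2 vs Proposal 5: Proposal 2 wins 4–3.
  Proposal 2 vs Proposal 4: Proposal 4 wins 4–3.
  Proposal 2 vs Proposal 9: Proposal 9 wins 4–3.
  Proposal 2 vs Proposal 6: Proposal 2 wins 4–3.
  Proposal 5 vs Proposal 4: Proposal 4 wins 4–3.
  Proposal 5 vs Proposal 9: Proposal 9 wins 6–1.
  Proposal 5 vs Proposal 6: Proposal 6 wins 5–2.
  Proposal 4 vs Proposal 9: Proposal 9 wins 5–2.
  Proposal 4 vs Proposal 6: Proposal 6 wins 6–1.
  Proposal 9 vs Proposal 6: Proposal 9 wins 4–3.
Copeland scores (wins − losses):
  Proposal 2: 2 − 2 = 0
  Proposal 5: 0 − 4 = -4
  Proposal 4: 2 − 2 = 0
  Proposal 9: 4 − 0 = 4
  Proposal 6: 2 − 2 = 0
Proposal 9 has the best Copeland score.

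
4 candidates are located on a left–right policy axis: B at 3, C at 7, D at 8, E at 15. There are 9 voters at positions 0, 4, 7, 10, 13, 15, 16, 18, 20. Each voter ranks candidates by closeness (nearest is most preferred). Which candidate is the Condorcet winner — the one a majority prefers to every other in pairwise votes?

With single-peaked preferences on a line, the Condorcet winner is the candidate closest to the median voter.
The median voter (position 13) is closest to E at 15.
Check: E vs B — voters closer to E: 6 of 9.

E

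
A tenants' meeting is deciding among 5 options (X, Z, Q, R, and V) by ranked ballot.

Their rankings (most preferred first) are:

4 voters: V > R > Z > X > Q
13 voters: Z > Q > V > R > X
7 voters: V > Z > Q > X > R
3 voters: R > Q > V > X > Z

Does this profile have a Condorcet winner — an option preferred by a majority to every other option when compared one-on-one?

Head-to-head results (27 voters total):
X vs Z: Z wins 24–3.
X vs Q: Q wins 23–4.
X vs R: R wins 20–7.
X vs V: V wins 27–0.
Z vs Q: Z wins 24–3.
Z vs R: Z wins 20–7.
Z vs V: V wins 14–13.
Q vs R: Q wins 20–7.
Q vs V: Q wins 16–11.
R vs V: V wins 24–3.
No candidate beats all others: Z beats Q beats V beats Z, a majority cycle.

No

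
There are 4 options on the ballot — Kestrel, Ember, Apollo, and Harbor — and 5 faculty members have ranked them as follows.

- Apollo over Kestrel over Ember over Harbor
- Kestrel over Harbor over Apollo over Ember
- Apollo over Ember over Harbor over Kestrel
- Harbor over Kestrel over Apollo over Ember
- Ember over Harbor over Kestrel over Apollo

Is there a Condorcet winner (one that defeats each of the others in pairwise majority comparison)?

No

Head-to-head results (5 voters total):
Kestrel vs Ember: Kestrel wins 3–2.
Kestrel vs Apollo: Kestrel wins 3–2.
Kestrel vs Harbor: Harbor wins 3–2.
Ember vs Apollo: Apollo wins 4–1.
Ember vs Harbor: Ember wins 3–2.
Apollo vs Harbor: Harbor wins 3–2.
No candidate beats all others: Kestrel beats Ember beats Harbor beats Kestrel, a majority cycle.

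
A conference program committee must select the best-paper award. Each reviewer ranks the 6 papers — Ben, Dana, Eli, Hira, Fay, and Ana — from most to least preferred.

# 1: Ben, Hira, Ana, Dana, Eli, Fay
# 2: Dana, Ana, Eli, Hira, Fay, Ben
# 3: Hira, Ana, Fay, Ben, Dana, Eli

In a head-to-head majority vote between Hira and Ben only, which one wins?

Ballots ranking Hira above Ben: 2.
Ballots ranking Ben above Hira: 1.
Hira wins the head-to-head, 2–1.

Hira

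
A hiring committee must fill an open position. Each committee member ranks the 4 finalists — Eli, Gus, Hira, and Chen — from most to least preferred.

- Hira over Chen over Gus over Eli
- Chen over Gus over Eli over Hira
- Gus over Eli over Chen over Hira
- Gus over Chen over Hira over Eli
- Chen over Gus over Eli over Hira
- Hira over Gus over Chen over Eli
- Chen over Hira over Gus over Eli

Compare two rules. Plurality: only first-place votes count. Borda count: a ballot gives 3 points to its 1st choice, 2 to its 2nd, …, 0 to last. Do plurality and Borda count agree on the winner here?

Yes

Plurality first-place counts: Eli 0, Gus 2, Hira 2, Chen 3 → Chen.
Borda totals: Eli 4, Gus 14, Hira 9, Chen 15 → Chen.
The two rules agree on Chen.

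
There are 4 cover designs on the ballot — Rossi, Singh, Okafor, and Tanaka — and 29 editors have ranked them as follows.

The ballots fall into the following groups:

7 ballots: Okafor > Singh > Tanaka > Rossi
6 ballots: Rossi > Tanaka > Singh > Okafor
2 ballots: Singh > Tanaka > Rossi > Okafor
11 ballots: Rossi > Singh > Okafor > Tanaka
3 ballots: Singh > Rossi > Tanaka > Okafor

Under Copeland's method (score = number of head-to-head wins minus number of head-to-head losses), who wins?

Rossi

Pairwise results:
  Rossi vs Singh: Rossi wins 17–12.
  Rossi vs Okafor: Rossi wins 22–7.
  Rossi vs Tanaka: Rossi wins 20–9.
  Singh vs Okafor: Singh wins 22–7.
  Singh vs Tanaka: Singh wins 23–6.
  Okafor vs Tanaka: Okafor wins 18–11.
Copeland scores (wins − losses):
  Rossi: 3 − 0 = 3
  Singh: 2 − 1 = 1
  Okafor: 1 − 2 = -1
  Tanaka: 0 − 3 = -3
Rossi has the best Copeland score.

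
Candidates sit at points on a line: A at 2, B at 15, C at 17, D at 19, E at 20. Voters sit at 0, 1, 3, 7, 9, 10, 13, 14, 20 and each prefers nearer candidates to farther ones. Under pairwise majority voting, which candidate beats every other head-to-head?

B

With single-peaked preferences on a line, the Condorcet winner is the candidate closest to the median voter.
The median voter (position 9) is closest to B at 15.
Check: B vs C — voters closer to B: 8 of 9.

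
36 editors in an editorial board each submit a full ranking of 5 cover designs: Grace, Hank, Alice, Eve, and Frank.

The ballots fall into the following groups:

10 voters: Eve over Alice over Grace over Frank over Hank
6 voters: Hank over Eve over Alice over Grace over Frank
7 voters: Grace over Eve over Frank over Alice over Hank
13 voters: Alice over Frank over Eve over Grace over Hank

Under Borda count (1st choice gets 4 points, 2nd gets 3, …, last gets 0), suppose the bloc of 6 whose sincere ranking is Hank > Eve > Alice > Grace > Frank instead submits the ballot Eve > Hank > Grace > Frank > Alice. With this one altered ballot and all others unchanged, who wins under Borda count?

Borda totals with the altered ballot: Grace 73, Hank 18, Alice 89, Eve 111, Frank 69.
The winner is unchanged: still Eve.

Eve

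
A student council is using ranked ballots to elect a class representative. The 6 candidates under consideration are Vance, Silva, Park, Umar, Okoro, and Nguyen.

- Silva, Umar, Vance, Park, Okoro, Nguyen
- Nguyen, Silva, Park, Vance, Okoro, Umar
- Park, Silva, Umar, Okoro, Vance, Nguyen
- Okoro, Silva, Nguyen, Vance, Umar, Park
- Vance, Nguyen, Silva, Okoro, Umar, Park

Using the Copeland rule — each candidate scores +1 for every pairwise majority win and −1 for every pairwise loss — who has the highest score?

Silva

Pairwise results:
  Vance vs Silva: Silva wins 4–1.
  Vance vs Park: Vance wins 3–2.
  Vance vs Umar: Vance wins 3–2.
  Vance vs Okoro: Vance wins 3–2.
  Vance vs Nguyen: Vance wins 3–2.
  Silva vs Park: Silva wins 4–1.
  Silva vs Umar: Silva wins 5–0.
  Silva vs Okoro: Silva wins 4–1.
  Silva vs Nguyen: Silva wins 3–2.
  Park vs Umar: Umar wins 3–2.
  Park vs Okoro: Park wins 3–2.
  Park vs Nguyen: Nguyen wins 3–2.
  Umar vs Okoro: Okoro wins 3–2.
  Umar vs Nguyen: Nguyen wins 3–2.
  Okoro vs Nguyen: Okoro wins 3–2.
Copeland scores (wins − losses):
  Vance: 4 − 1 = 3
  Silva: 5 − 0 = 5
  Park: 1 − 4 = -3
  Umar: 1 − 4 = -3
  Okoro: 2 − 3 = -1
  Nguyen: 2 − 3 = -1
Silva has the best Copeland score.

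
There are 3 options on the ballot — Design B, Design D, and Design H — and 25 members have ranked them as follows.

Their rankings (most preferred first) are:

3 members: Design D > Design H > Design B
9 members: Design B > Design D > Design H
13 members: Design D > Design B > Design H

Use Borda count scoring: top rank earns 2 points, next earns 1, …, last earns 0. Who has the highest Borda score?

Borda scores:
  Design B: 3·0 + 9·2 + 13·1 = 31
  Design D: 3·2 + 9·1 + 13·2 = 41
  Design H: 3·1 + 9·0 + 13·0 = 3
Design D has the highest total.

Design D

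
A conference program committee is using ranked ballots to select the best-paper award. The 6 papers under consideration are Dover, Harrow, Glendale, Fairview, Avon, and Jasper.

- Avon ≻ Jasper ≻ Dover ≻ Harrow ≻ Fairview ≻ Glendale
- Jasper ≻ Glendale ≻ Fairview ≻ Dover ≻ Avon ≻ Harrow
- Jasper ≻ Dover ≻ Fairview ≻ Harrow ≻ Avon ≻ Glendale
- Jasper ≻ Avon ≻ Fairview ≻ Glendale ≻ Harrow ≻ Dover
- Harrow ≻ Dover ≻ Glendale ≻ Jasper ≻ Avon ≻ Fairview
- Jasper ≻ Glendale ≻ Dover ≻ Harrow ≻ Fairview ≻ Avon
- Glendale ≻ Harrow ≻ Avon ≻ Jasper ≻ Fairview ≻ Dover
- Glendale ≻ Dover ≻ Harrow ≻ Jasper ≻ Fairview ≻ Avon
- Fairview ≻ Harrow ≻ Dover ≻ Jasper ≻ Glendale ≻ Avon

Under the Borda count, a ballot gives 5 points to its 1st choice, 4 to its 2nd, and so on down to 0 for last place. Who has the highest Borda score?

Borda scores:
  Dover: 3 + 2 + 4 + 0 + 4 + 3 + 0 + 4 + 3 = 23
  Harrow: 2 + 0 + 2 + 1 + 5 + 2 + 4 + 3 + 4 = 23
  Glendale: 0 + 4 + 0 + 2 + 3 + 4 + 5 + 5 + 1 = 24
  Fairview: 1 + 3 + 3 + 3 + 0 + 1 + 1 + 1 + 5 = 18
  Avon: 5 + 1 + 1 + 4 + 1 + 0 + 3 + 0 + 0 = 15
  Jasper: 4 + 5 + 5 + 5 + 2 + 5 + 2 + 2 + 2 = 32
Jasper has the highest total.

Jasper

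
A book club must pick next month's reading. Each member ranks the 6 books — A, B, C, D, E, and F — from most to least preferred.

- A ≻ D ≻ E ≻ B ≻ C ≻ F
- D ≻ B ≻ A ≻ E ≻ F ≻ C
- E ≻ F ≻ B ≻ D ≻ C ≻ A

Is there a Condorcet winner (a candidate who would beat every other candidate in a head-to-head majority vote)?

Yes

Head-to-head results (3 voters total):
A vs B: B wins 2–1.
A vs C: A wins 2–1.
A vs D: D wins 2–1.
A vs E: A wins 2–1.
A vs F: A wins 2–1.
B vs C: B wins 3–0.
B vs D: D wins 2–1.
B vs E: E wins 2–1.
B vs F: B wins 2–1.
C vs D: D wins 3–0.
C vs E: E wins 3–0.
C vs F: F wins 2–1.
D vs E: D wins 2–1.
D vs F: D wins 2–1.
E vs F: E wins 3–0.
D beats each rival — A (2–1), B (2–1), C (3–0), E (2–1), F (2–1) — so D is the Condorcet winner.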